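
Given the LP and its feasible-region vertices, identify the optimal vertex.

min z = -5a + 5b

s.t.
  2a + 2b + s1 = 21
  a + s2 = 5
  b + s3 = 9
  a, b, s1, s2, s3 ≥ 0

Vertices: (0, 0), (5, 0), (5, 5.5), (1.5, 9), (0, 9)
(5, 0) with z = -25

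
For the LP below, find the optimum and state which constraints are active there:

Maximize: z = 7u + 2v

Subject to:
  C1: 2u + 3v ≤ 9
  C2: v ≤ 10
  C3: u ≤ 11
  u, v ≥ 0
Optimal: u = 4.5, v = 0
Slack at optimum:
  C1: slack = 0 (binding)
  C2: slack = 10
  C3: slack = 6.5
  u ≥ 0: u = 4.5
  v ≥ 0: v = 0 (binding)
Binding constraints: C1, v ≥ 0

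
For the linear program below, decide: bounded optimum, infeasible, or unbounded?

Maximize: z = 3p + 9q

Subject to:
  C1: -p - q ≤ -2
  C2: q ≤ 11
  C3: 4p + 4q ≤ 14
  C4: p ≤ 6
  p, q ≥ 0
The point (0, 3.5) satisfies every constraint, so the LP is feasible; the constraints give p ≤ 6 and q ≤ 11, which with p, q ≥ 0 keep the feasible region inside a bounded box. A feasible, bounded LP attains a finite optimum at a vertex.

Evaluating z = 3p + 9q at each vertex:
  (2, 0): z = 6
  (3.5, 0): z = 10.5
  (0, 3.5): z = 31.5
  (0, 2): z = 18

Feasible with finite optimum z* = 31.5 at (0, 3.5).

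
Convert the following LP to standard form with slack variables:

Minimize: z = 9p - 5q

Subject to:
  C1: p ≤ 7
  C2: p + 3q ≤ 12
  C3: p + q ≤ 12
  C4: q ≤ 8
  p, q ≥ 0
min z = 9p - 5q

s.t.
  p + s1 = 7
  p + 3q + s2 = 12
  p + q + s3 = 12
  q + s4 = 8
  p, q, s1, s2, s3, s4 ≥ 0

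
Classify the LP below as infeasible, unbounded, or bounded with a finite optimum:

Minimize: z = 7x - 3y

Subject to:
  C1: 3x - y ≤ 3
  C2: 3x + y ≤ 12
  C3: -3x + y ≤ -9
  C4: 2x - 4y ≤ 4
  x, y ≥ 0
C1 requires 3x - y ≤ 3, while C3 (-3x + y ≤ -9) is equivalent to 3x - y ≥ 9. Together they would need 9 ≤ 3x - y ≤ 3, which is impossible since 9 > 3. No point satisfies all constraints.

The feasible region is empty; the LP is infeasible.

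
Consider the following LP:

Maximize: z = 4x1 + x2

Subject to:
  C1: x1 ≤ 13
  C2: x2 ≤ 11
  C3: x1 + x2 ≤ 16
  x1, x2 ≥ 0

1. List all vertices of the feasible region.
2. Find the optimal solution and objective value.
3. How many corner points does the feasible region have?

1. (0, 0), (13, 0), (13, 3), (5, 11), (0, 11)
2. x1 = 13, x2 = 3, z = 55
3. 5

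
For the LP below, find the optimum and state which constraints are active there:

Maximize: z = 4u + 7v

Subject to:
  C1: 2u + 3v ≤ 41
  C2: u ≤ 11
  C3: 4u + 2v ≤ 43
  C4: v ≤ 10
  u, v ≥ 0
Optimal: u = 5.5, v = 10
Slack at optimum:
  C1: slack = 0 (binding)
  C2: slack = 5.5
  C3: slack = 1
  C4: slack = 0 (binding)
  u ≥ 0: u = 5.5
  v ≥ 0: v = 10
Binding constraints: C1, C4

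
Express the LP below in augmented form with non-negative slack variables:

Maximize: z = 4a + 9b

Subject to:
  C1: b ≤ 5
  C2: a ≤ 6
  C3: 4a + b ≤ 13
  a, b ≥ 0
max z = 4a + 9b

s.t.
  b + s1 = 5
  a + s2 = 6
  4a + b + s3 = 13
  a, b, s1, s2, s3 ≥ 0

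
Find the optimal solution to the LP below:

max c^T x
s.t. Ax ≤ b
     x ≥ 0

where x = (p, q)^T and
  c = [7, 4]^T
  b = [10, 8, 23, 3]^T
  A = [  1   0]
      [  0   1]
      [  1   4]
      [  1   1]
Each vertex is the intersection of two constraint boundaries that also satisfies all remaining constraints:
  p = 0 and q = 0 → (0, 0)
  p + q = 3 and q = 0 → (3, 0)
  p + q = 3 and p = 0 → (0, 3)

Evaluating z = 7p + 4q at each vertex:
  (0, 0): z = 0
  (3, 0): z = 21
  (0, 3): z = 12

The maximum is at (3, 0) with z = 21.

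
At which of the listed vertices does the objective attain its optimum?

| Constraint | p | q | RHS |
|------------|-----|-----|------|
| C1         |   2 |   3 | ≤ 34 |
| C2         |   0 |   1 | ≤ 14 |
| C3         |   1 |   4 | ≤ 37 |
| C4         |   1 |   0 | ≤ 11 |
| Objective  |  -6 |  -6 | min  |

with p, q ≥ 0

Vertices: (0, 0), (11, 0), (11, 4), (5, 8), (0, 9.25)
Evaluating z = -6p - 6q at each vertex:
  (0, 0): z = 0
  (11, 0): z = -66
  (11, 4): z = -90
  (5, 8): z = -78
  (0, 9.25): z = -55.5

The smallest value is z = -90, attained at (11, 4).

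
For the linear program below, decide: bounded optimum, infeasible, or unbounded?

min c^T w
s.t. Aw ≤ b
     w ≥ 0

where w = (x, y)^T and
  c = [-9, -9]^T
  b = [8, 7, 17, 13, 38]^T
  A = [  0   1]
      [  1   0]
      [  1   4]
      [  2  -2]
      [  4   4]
The point (7, 2.5) satisfies every constraint, so the LP is feasible; the constraints give x ≤ 7 and y ≤ 8, which with x, y ≥ 0 keep the feasible region inside a bounded box. A feasible, bounded LP attains a finite optimum at a vertex.

Evaluating z = -9x - 9y at each vertex:
  (0, 0): z = 0
  (6.5, 0): z = -58.5
  (7, 0.5): z = -67.5
  (7, 2.5): z = -85.5
  (0, 4.25): z = -38.25

Bounded optimum: z* = -85.5 at (7, 2.5).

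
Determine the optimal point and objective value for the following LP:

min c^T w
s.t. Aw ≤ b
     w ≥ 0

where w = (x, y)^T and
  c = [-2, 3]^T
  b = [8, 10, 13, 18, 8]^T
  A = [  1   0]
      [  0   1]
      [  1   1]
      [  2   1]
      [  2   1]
Each vertex is the intersection of two constraint boundaries that also satisfies all remaining constraints:
  x = 0 and y = 0 → (0, 0)
  2x + y = 8 and y = 0 → (4, 0)
  2x + y = 8 and x = 0 → (0, 8)

Evaluating z = -2x + 3y at each vertex:
  (0, 0): z = 0
  (4, 0): z = -8
  (0, 8): z = 24

The minimum is at (4, 0) with z = -8.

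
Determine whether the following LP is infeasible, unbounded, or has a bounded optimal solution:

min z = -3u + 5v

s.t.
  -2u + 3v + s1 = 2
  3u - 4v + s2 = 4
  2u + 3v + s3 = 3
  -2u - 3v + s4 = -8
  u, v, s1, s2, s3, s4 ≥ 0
The row 2u + 3v + s3 = 3 with s3 ≥ 0 requires 2u + 3v ≤ 3, while the row -2u - 3v + s4 = -8 with s4 ≥ 0 is equivalent to 2u + 3v ≥ 8. Together they would need 8 ≤ 2u + 3v ≤ 3, which is impossible since 8 > 3. No point satisfies all constraints.

The feasible region is empty; the LP is infeasible.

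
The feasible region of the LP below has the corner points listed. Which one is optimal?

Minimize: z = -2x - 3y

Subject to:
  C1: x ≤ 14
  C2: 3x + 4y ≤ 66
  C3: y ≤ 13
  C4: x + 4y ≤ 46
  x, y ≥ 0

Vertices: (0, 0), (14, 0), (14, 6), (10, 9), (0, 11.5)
(10, 9) with z = -47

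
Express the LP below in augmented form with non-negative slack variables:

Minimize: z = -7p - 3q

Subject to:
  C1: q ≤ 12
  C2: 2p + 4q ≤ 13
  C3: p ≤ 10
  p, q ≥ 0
min z = -7p - 3q

s.t.
  q + s1 = 12
  2p + 4q + s2 = 13
  p + s3 = 10
  p, q, s1, s2, s3 ≥ 0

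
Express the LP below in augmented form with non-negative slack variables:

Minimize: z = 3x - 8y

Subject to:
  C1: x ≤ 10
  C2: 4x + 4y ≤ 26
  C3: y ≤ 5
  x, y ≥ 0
min z = 3x - 8y

s.t.
  x + s1 = 10
  4x + 4y + s2 = 26
  y + s3 = 5
  x, y, s1, s2, s3 ≥ 0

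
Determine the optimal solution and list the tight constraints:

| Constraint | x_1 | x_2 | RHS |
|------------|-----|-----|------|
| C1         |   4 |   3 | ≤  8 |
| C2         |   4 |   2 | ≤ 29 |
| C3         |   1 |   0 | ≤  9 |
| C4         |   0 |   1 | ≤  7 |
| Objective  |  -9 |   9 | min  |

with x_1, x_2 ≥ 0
Optimal: x_1 = 2, x_2 = 0
Slack at optimum:
  C1: slack = 0 (binding)
  C2: slack = 21
  C3: slack = 7
  C4: slack = 7
  x_1 ≥ 0: x_1 = 2
  x_2 ≥ 0: x_2 = 0 (binding)
Binding constraints: C1, x_2 ≥ 0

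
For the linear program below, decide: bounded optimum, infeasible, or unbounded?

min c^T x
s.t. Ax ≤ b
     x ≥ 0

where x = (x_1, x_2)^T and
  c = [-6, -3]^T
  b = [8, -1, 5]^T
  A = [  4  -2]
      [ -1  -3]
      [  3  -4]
Feasible point: (0, 1) satisfies every constraint, so the LP is feasible.
Direction d = (0, 1): for each constraint row a, a·d ≤ 0 —
  (4)(0) + (-2)(1) = -2 ≤ 0
  (-1)(0) + (-3)(1) = -3 ≤ 0
  (3)(0) + (-4)(1) = -4 ≤ 0
and d ≥ 0, so (0, 1) + t·d stays feasible for every t ≥ 0. Along this ray z = -6x_1 - 3x_2 changes by -3 per unit t, so z → −∞.

Unbounded: there is a feasible ray along which z → −∞.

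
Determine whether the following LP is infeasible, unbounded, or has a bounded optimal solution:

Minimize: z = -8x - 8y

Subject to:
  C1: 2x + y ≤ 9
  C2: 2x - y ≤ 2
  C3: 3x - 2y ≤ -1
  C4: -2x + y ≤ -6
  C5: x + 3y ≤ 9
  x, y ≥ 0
C2 requires 2x - y ≤ 2, while C4 (-2x + y ≤ -6) is equivalent to 2x - y ≥ 6. Together they would need 6 ≤ 2x - y ≤ 2, which is impossible since 6 > 2. No point satisfies all constraints.

The feasible region is empty; the LP is infeasible.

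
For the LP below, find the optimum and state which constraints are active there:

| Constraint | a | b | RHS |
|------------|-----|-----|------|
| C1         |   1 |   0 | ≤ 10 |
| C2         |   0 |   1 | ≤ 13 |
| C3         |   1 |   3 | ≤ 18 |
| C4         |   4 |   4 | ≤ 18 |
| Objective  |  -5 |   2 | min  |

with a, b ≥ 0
Optimal: a = 4.5, b = 0
Slack at optimum:
  C1: slack = 5.5
  C2: slack = 13
  C3: slack = 13.5
  C4: slack = 0 (binding)
  a ≥ 0: a = 4.5
  b ≥ 0: b = 0 (binding)
Binding constraints: C4, b ≥ 0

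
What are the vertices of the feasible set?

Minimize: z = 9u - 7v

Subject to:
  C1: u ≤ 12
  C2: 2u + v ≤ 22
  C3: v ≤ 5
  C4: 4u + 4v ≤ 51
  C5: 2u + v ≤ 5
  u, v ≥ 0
Each vertex is the intersection of two constraint boundaries that also satisfies all remaining constraints:
  u = 0 and v = 0 → (0, 0)
  2u + v = 5 and v = 0 → (2.5, 0)
  v = 5 and 2u + v = 5 → (0, 5)

Vertices: (0, 0), (2.5, 0), (0, 5)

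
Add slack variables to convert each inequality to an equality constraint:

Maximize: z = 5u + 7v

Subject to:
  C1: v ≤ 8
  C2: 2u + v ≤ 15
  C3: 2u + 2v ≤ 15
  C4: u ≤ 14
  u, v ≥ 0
max z = 5u + 7v

s.t.
  v + s1 = 8
  2u + v + s2 = 15
  2u + 2v + s3 = 15
  u + s4 = 14
  u, v, s1, s2, s3, s4 ≥ 0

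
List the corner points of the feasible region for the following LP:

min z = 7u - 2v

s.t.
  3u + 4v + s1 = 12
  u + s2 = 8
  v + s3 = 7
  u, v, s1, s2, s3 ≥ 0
Each vertex is the intersection of two constraint boundaries that also satisfies all remaining constraints:
  u = 0 and v = 0 → (0, 0)
  3u + 4v = 12 and v = 0 → (4, 0)
  3u + 4v = 12 and u = 0 → (0, 3)

Vertices: (0, 0), (4, 0), (0, 3)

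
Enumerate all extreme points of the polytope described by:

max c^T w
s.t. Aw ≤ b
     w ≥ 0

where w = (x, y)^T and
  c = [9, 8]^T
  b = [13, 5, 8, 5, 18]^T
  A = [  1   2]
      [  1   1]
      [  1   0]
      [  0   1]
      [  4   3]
Each vertex is the intersection of two constraint boundaries that also satisfies all remaining constraints:
  x = 0 and y = 0 → (0, 0)
  4x + 3y = 18 and y = 0 → (4.5, 0)
  x + y = 5 and 4x + 3y = 18 → (3, 2)
  x + y = 5 and y = 5 → (0, 5)

Vertices: (0, 0), (4.5, 0), (3, 2), (0, 5)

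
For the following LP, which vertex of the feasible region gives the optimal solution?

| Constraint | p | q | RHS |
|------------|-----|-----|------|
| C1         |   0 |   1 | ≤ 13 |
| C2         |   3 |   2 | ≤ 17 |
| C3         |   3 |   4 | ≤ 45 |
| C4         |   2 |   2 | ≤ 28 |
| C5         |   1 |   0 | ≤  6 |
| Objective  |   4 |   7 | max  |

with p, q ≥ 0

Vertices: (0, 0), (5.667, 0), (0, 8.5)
Evaluating z = 4p + 7q at each vertex:
  (0, 0): z = 0
  (5.667, 0): z = 22.67
  (0, 8.5): z = 59.5

The largest value is z = 59.5, attained at (0, 8.5).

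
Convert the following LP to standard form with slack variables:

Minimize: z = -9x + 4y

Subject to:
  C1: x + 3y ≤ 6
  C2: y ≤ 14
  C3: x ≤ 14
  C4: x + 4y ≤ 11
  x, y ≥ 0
min z = -9x + 4y

s.t.
  x + 3y + s1 = 6
  y + s2 = 14
  x + s3 = 14
  x + 4y + s4 = 11
  x, y, s1, s2, s3, s4 ≥ 0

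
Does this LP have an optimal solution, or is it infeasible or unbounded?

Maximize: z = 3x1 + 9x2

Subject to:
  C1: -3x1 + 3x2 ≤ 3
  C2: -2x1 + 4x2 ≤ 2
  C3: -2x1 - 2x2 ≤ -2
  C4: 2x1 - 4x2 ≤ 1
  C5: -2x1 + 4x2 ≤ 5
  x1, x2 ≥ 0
Feasible point: (1, 1) satisfies every constraint, so the LP is feasible.
Direction d = (2, 1): for each constraint row a, a·d ≤ 0 —
  (-3)(2) + (3)(1) = -3 ≤ 0
  (-2)(2) + (4)(1) = 0 ≤ 0
  (-2)(2) + (-2)(1) = -6 ≤ 0
  (2)(2) + (-4)(1) = 0 ≤ 0
  (-2)(2) + (4)(1) = 0 ≤ 0
and d ≥ 0, so (1, 1) + t·d stays feasible for every t ≥ 0. Along this ray z = 3x1 + 9x2 changes by 15 per unit t, so z → +∞.

Unbounded — the objective can increase without bound over the feasible region.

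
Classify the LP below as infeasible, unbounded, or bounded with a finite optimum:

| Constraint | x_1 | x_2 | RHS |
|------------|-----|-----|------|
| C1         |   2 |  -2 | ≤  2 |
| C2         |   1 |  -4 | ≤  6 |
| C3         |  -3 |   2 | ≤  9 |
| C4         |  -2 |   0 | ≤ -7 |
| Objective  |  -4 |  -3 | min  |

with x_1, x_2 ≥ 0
Feasible point: (4, 3) satisfies every constraint, so the LP is feasible.
Direction d = (1, 1): for each constraint row a, a·d ≤ 0 —
  (2)(1) + (-2)(1) = 0 ≤ 0
  (1)(1) + (-4)(1) = -3 ≤ 0
  (-3)(1) + (2)(1) = -1 ≤ 0
  (-2)(1) + (0)(1) = -2 ≤ 0
and d ≥ 0, so (4, 3) + t·d stays feasible for every t ≥ 0. Along this ray z = -4x_1 - 3x_2 changes by -7 per unit t, so z → −∞.

Unbounded: there is a feasible ray along which z → −∞.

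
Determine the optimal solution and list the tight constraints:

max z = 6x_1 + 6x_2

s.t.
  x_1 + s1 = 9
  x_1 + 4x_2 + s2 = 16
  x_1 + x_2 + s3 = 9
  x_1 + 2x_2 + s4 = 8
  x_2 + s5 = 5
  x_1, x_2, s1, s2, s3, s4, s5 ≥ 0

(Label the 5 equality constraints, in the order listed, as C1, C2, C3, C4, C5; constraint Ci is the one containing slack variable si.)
Optimal: x_1 = 8, x_2 = 0
Slack at optimum:
  C1: slack = 1
  C2: slack = 8
  C3: slack = 1
  C4: slack = 0 (binding)
  C5: slack = 5
  x_1 ≥ 0: x_1 = 8
  x_2 ≥ 0: x_2 = 0 (binding)
Binding constraints: C4, x_2 ≥ 0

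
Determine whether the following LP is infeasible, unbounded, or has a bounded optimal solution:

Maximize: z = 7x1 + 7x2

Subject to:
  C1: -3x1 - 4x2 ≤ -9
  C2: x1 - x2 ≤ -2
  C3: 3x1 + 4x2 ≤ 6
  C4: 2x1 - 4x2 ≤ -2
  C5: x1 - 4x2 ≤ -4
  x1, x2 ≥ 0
C3 requires 3x1 + 4x2 ≤ 6, while C1 (-3x1 - 4x2 ≤ -9) is equivalent to 3x1 + 4x2 ≥ 9. Together they would need 9 ≤ 3x1 + 4x2 ≤ 6, which is impossible since 9 > 6. No point satisfies all constraints.

The feasible region is empty; the LP is infeasible.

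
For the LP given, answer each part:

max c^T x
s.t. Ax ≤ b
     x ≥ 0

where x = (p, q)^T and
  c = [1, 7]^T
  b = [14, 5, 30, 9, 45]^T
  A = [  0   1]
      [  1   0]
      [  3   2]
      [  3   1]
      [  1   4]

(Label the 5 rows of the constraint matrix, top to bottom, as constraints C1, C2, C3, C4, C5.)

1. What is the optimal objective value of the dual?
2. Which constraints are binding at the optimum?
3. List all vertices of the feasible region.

1. 63 (by strong duality, equal to the primal optimum)
2. C4, p ≥ 0
3. (0, 0), (3, 0), (0, 9)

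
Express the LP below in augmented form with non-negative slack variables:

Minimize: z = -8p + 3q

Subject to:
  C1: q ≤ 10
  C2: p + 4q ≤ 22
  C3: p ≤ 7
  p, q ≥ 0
min z = -8p + 3q

s.t.
  q + s1 = 10
  p + 4q + s2 = 22
  p + s3 = 7
  p, q, s1, s2, s3 ≥ 0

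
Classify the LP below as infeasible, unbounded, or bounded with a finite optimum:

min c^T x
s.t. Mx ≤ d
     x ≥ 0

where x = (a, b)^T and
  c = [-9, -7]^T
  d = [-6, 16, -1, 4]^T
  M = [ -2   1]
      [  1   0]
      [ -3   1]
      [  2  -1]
One constraint requires 2a - b ≤ 4, while the constraint -2a + b ≤ -6 is equivalent to 2a - b ≥ 6. Together they would need 6 ≤ 2a - b ≤ 4, which is impossible since 6 > 4. No point satisfies all constraints.

Infeasible: no point satisfies all constraints simultaneously.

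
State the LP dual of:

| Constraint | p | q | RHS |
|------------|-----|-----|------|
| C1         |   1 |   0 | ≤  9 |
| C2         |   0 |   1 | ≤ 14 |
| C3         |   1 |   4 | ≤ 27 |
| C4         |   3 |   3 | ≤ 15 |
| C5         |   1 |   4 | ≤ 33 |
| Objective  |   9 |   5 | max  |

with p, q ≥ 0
Minimize: z = 9y1 + 14y2 + 27y3 + 15y4 + 33y5

Subject to:
  C1: -y1 - y3 - 3y4 - y5 ≤ -9
  C2: -y2 - 4y3 - 3y4 - 4y5 ≤ -5
  y1, y2, y3, y4, y5 ≥ 0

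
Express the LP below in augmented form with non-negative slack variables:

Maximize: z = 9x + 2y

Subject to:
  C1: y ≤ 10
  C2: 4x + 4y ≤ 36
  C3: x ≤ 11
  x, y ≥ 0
max z = 9x + 2y

s.t.
  y + s1 = 10
  4x + 4y + s2 = 36
  x + s3 = 11
  x, y, s1, s2, s3 ≥ 0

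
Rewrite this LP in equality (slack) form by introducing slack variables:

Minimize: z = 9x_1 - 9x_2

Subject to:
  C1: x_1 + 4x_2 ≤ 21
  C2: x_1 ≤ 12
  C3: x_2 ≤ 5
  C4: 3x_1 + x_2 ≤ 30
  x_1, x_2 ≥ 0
min z = 9x_1 - 9x_2

s.t.
  x_1 + 4x_2 + s1 = 21
  x_1 + s2 = 12
  x_2 + s3 = 5
  3x_1 + x_2 + s4 = 30
  x_1, x_2, s1, s2, s3, s4 ≥ 0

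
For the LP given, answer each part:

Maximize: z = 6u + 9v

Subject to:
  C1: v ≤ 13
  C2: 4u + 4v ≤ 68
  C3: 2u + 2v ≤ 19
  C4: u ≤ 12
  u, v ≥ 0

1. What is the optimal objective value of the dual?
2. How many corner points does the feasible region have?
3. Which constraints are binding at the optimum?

1. 85.5 (by strong duality, equal to the primal optimum)
2. 3
3. C3, u ≥ 0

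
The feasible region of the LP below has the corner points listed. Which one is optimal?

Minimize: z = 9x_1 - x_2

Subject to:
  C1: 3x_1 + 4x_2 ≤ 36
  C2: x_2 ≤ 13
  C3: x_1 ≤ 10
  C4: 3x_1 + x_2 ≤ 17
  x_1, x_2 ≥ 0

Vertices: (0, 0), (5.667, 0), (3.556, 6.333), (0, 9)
(0, 9) with z = -9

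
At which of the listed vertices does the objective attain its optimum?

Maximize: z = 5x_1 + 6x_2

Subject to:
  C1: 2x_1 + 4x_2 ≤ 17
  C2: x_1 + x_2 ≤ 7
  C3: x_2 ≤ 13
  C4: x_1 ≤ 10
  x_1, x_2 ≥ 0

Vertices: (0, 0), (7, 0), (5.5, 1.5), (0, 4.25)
Evaluating z = 5x_1 + 6x_2 at each vertex:
  (0, 0): z = 0
  (7, 0): z = 35
  (5.5, 1.5): z = 36.5
  (0, 4.25): z = 25.5

The largest value is z = 36.5, attained at (5.5, 1.5).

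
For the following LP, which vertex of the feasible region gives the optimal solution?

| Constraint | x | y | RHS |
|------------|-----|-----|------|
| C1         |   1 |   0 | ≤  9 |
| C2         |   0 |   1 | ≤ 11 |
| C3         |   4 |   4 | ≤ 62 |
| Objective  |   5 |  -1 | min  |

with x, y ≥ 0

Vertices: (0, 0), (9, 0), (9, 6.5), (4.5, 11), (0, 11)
(0, 11) with z = -11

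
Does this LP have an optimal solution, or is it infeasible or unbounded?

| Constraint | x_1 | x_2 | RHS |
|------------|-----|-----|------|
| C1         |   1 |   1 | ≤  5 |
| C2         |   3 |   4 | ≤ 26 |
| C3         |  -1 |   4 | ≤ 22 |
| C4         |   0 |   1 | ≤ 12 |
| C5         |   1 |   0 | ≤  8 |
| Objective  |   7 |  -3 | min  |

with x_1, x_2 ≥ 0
The point (0, 5) satisfies every constraint, so the LP is feasible; the constraints give x_1 ≤ 8 and x_2 ≤ 12, which with x_1, x_2 ≥ 0 keep the feasible region inside a bounded box. A feasible, bounded LP attains a finite optimum at a vertex.

Evaluating z = 7x_1 - 3x_2 at each vertex:
  (0, 0): z = 0
  (5, 0): z = 35
  (0, 5): z = -15

The LP has an optimal solution: (0, 5) with z = -15.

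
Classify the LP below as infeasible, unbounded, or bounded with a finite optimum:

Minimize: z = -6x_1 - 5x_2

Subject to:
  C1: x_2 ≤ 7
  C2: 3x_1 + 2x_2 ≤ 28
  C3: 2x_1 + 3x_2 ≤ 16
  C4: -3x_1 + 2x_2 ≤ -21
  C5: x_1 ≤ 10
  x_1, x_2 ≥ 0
The point (8, 0) satisfies every constraint, so the LP is feasible; the constraints give x_1 ≤ 10 and x_2 ≤ 7, which with x_1, x_2 ≥ 0 keep the feasible region inside a bounded box. A feasible, bounded LP attains a finite optimum at a vertex.

Bounded optimum: z* = -48 at (8, 0).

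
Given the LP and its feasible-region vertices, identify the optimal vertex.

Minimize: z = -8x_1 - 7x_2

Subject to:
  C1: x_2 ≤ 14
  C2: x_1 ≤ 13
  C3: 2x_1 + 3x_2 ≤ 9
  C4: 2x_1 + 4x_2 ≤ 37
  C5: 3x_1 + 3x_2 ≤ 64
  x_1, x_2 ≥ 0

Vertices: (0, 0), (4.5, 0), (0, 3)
Evaluating z = -8x_1 - 7x_2 at each vertex:
  (0, 0): z = 0
  (4.5, 0): z = -36
  (0, 3): z = -21

The smallest value is z = -36, attained at (4.5, 0).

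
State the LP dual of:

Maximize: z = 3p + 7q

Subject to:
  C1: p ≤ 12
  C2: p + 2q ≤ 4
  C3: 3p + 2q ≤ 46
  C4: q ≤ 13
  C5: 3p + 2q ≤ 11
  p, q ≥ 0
Minimize: z = 12y1 + 4y2 + 46y3 + 13y4 + 11y5

Subject to:
  C1: -y1 - y2 - 3y3 - 3y5 ≤ -3
  C2: -2y2 - 2y3 - y4 - 2y5 ≤ -7
  y1, y2, y3, y4, y5 ≥ 0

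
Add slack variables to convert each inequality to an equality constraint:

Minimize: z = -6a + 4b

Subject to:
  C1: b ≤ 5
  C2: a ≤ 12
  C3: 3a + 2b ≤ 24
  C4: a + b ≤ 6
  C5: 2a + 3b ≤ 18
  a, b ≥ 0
min z = -6a + 4b

s.t.
  b + s1 = 5
  a + s2 = 12
  3a + 2b + s3 = 24
  a + b + s4 = 6
  2a + 3b + s5 = 18
  a, b, s1, s2, s3, s4, s5 ≥ 0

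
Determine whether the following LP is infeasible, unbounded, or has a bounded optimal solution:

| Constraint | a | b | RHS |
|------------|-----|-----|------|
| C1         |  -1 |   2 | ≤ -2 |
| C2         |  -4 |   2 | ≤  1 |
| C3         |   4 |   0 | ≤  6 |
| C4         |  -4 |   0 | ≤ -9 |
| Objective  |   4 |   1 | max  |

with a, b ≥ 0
C3 requires 4a ≤ 6, while C4 (-4a ≤ -9) is equivalent to 4a ≥ 9. Together they would need 9 ≤ 4a ≤ 6, which is impossible since 9 > 6. No point satisfies all constraints.

Infeasible: no point satisfies all constraints simultaneously.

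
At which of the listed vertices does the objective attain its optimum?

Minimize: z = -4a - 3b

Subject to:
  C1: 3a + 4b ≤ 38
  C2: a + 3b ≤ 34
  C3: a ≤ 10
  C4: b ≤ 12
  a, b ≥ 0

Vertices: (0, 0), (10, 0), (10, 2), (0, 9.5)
(10, 2) with z = -46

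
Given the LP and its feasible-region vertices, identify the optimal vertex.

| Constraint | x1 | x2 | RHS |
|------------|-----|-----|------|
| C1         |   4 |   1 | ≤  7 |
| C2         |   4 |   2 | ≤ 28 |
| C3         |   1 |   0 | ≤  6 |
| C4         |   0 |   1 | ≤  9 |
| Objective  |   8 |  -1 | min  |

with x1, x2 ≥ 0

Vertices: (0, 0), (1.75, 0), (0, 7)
(0, 7) with z = -7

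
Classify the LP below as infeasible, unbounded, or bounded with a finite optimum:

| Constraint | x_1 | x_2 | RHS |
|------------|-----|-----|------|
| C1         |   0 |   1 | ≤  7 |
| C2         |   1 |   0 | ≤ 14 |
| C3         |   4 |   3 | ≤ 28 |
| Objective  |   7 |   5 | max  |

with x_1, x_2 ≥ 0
The point (7, 0) satisfies every constraint, so the LP is feasible; the constraints give x_1 ≤ 14 and x_2 ≤ 7, which with x_1, x_2 ≥ 0 keep the feasible region inside a bounded box. A feasible, bounded LP attains a finite optimum at a vertex.

The LP has an optimal solution: (7, 0) with z = 49.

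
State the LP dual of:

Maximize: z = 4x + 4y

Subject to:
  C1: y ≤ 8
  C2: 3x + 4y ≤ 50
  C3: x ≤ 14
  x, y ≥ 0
Minimize: z = 8y1 + 50y2 + 14y3

Subject to:
  C1: -3y2 - y3 ≤ -4
  C2: -y1 - 4y2 ≤ -4
  y1, y2, y3 ≥ 0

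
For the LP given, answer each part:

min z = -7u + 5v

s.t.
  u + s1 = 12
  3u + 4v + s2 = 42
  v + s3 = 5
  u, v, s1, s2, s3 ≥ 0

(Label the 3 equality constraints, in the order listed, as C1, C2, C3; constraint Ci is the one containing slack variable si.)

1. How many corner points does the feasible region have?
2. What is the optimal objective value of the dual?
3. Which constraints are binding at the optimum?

1. 5
2. -84 (by strong duality, equal to the primal optimum)
3. C1, v ≥ 0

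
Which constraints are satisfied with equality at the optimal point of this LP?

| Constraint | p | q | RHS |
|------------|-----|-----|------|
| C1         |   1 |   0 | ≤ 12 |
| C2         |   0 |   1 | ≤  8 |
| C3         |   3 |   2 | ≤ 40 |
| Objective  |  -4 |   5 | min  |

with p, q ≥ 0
Optimal: p = 12, q = 0
Binding: C1, q ≥ 0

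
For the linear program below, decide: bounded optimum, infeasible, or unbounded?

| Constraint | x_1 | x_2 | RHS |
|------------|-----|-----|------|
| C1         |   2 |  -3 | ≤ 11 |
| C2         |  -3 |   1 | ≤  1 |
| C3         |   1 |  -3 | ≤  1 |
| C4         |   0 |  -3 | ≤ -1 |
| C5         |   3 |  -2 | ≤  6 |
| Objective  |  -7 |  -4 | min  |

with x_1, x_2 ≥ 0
Feasible point: (0, 1) satisfies every constraint, so the LP is feasible.
Direction d = (1, 3): for each constraint row a, a·d ≤ 0 —
  (2)(1) + (-3)(3) = -7 ≤ 0
  (-3)(1) + (1)(3) = 0 ≤ 0
  (1)(1) + (-3)(3) = -8 ≤ 0
  (0)(1) + (-3)(3) = -9 ≤ 0
  (3)(1) + (-2)(3) = -3 ≤ 0
and d ≥ 0, so (0, 1) + t·d stays feasible for every t ≥ 0. Along this ray z = -7x_1 - 4x_2 changes by -19 per unit t, so z → −∞.

The LP is unbounded; z can be made arbitrarily small.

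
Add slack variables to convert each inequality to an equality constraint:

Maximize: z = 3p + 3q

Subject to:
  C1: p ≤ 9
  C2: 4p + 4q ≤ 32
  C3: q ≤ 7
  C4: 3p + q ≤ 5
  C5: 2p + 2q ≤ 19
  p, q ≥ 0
max z = 3p + 3q

s.t.
  p + s1 = 9
  4p + 4q + s2 = 32
  q + s3 = 7
  3p + q + s4 = 5
  2p + 2q + s5 = 19
  p, q, s1, s2, s3, s4, s5 ≥ 0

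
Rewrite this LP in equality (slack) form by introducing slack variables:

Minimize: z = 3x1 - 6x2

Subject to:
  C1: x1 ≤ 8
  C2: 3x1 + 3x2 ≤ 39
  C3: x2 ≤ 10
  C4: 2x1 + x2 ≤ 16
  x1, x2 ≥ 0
min z = 3x1 - 6x2

s.t.
  x1 + s1 = 8
  3x1 + 3x2 + s2 = 39
  x2 + s3 = 10
  2x1 + x2 + s4 = 16
  x1, x2, s1, s2, s3, s4 ≥ 0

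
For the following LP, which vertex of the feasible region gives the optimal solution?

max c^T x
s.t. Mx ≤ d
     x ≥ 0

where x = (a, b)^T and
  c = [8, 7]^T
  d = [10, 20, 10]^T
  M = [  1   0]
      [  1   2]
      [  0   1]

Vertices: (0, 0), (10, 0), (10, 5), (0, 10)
Evaluating z = 8a + 7b at each vertex:
  (0, 0): z = 0
  (10, 0): z = 80
  (10, 5): z = 115
  (0, 10): z = 70

The largest value is z = 115, attained at (10, 5).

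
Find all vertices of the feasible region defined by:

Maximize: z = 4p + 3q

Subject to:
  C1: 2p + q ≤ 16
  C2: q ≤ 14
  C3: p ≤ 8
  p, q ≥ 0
Each vertex is the intersection of two constraint boundaries that also satisfies all remaining constraints:
  p = 0 and q = 0 → (0, 0)
  2p + q = 16 and p = 8 → (8, 0)
  2p + q = 16 and q = 14 → (1, 14)
  q = 14 and p = 0 → (0, 14)

Vertices: (0, 0), (8, 0), (1, 14), (0, 14)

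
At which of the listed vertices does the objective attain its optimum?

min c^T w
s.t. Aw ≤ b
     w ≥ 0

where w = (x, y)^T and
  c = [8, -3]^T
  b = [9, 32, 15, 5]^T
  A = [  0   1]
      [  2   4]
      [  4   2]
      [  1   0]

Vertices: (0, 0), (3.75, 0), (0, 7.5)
(0, 7.5) with z = -22.5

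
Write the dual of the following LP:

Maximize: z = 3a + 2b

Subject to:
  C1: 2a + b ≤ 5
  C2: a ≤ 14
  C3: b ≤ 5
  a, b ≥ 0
Minimize: z = 5y1 + 14y2 + 5y3

Subject to:
  C1: -2y1 - y2 ≤ -3
  C2: -y1 - y3 ≤ -2
  y1, y2, y3 ≥ 0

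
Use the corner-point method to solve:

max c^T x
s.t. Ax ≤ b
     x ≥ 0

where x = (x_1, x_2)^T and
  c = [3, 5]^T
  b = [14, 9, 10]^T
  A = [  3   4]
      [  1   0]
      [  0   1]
x_1 = 0, x_2 = 3.5, z = 17.5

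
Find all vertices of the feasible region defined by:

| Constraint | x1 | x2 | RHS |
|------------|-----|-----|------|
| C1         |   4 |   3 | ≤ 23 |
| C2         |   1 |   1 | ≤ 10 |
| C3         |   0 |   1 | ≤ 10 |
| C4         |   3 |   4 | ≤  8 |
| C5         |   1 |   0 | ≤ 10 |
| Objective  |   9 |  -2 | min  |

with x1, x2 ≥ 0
Each vertex is the intersection of two constraint boundaries that also satisfies all remaining constraints:
  x1 = 0 and x2 = 0 → (0, 0)
  3x1 + 4x2 = 8 and x2 = 0 → (2.667, 0)
  3x1 + 4x2 = 8 and x1 = 0 → (0, 2)

Vertices: (0, 0), (2.667, 0), (0, 2)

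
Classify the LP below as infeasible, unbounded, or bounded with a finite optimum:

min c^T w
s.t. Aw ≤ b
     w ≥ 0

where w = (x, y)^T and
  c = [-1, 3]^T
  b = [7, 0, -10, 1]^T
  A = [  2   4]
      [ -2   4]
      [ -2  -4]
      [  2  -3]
One constraint requires 2x + 4y ≤ 7, while the constraint -2x - 4y ≤ -10 is equivalent to 2x + 4y ≥ 10. Together they would need 10 ≤ 2x + 4y ≤ 7, which is impossible since 10 > 7. No point satisfies all constraints.

Infeasible: no point satisfies all constraints simultaneously.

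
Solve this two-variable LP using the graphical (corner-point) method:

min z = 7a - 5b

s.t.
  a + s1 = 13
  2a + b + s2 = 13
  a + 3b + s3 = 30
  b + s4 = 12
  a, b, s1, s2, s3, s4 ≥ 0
Each vertex is the intersection of two constraint boundaries that also satisfies all remaining constraints:
  a = 0 and b = 0 → (0, 0)
  2a + b = 13 and b = 0 → (6.5, 0)
  2a + b = 13 and a + 3b = 30 → (1.8, 9.4)
  a + 3b = 30 and a = 0 → (0, 10)

Evaluating z = 7a - 5b at each vertex:
  (0, 0): z = 0
  (6.5, 0): z = 45.5
  (1.8, 9.4): z = -34.4
  (0, 10): z = -50

The minimum is at (0, 10) with z = -50.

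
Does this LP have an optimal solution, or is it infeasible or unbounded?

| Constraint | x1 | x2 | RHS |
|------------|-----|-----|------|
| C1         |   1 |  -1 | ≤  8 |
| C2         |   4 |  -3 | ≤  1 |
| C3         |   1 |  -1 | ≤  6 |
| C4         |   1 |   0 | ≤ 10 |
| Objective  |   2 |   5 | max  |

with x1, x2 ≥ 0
Feasible point: (0, 0) satisfies every constraint, so the LP is feasible.
Direction d = (0, 1): for each constraint row a, a·d ≤ 0 —
  (1)(0) + (-1)(1) = -1 ≤ 0
  (4)(0) + (-3)(1) = -3 ≤ 0
  (1)(0) + (-1)(1) = -1 ≤ 0
  (1)(0) + (0)(1) = 0 ≤ 0
and d ≥ 0, so (0, 0) + t·d stays feasible for every t ≥ 0. Along this ray z = 2x1 + 5x2 changes by 5 per unit t, so z → +∞.

Unbounded: there is a feasible ray along which z → +∞.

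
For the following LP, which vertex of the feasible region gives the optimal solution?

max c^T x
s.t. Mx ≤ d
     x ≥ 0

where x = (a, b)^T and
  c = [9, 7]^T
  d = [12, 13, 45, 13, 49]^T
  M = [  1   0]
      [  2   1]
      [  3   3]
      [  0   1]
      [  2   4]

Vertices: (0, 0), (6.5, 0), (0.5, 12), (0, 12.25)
Evaluating z = 9a + 7b at each vertex:
  (0, 0): z = 0
  (6.5, 0): z = 58.5
  (0.5, 12): z = 88.5
  (0, 12.25): z = 85.75

The largest value is z = 88.5, attained at (0.5, 12).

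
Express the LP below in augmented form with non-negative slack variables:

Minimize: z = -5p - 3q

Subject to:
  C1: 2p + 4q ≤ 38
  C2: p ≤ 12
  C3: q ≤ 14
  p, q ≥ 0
min z = -5p - 3q

s.t.
  2p + 4q + s1 = 38
  p + s2 = 12
  q + s3 = 14
  p, q, s1, s2, s3 ≥ 0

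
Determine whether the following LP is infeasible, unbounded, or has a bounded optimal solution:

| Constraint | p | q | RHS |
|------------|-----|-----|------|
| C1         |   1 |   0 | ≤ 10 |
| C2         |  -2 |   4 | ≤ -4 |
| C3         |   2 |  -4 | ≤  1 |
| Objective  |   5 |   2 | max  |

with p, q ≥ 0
C3 requires 2p - 4q ≤ 1, while C2 (-2p + 4q ≤ -4) is equivalent to 2p - 4q ≥ 4. Together they would need 4 ≤ 2p - 4q ≤ 1, which is impossible since 4 > 1. No point satisfies all constraints.

The feasible region is empty; the LP is infeasible.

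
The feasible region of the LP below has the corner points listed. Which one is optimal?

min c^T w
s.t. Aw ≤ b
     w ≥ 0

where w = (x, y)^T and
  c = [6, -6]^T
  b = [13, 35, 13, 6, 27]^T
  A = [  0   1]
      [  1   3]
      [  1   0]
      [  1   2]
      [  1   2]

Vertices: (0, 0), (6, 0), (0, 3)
(0, 3) with z = -18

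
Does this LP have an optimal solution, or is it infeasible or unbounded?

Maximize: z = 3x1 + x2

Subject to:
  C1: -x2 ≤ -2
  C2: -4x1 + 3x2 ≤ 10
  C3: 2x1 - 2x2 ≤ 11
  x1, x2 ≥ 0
Feasible point: (0, 2) satisfies every constraint, so the LP is feasible.
Direction d = (1, 1): for each constraint row a, a·d ≤ 0 —
  (0)(1) + (-1)(1) = -1 ≤ 0
  (-4)(1) + (3)(1) = -1 ≤ 0
  (2)(1) + (-2)(1) = 0 ≤ 0
and d ≥ 0, so (0, 2) + t·d stays feasible for every t ≥ 0. Along this ray z = 3x1 + x2 changes by 4 per unit t, so z → +∞.

Unbounded — the objective can increase without bound over the feasible region.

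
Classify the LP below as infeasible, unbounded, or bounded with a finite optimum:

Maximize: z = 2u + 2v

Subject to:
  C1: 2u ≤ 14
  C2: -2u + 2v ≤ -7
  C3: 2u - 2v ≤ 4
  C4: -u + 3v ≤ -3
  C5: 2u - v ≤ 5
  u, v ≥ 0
C3 requires 2u - 2v ≤ 4, while C2 (-2u + 2v ≤ -7) is equivalent to 2u - 2v ≥ 7. Together they would need 7 ≤ 2u - 2v ≤ 4, which is impossible since 7 > 4. No point satisfies all constraints.

Infeasible — the constraint set is empty.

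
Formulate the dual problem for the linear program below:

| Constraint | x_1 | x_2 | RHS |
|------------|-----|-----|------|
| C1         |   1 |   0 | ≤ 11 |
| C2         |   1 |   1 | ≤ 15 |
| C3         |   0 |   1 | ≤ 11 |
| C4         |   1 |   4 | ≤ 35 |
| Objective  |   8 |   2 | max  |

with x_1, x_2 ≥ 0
Minimize: z = 11y1 + 15y2 + 11y3 + 35y4

Subject to:
  C1: -y1 - y2 - y4 ≤ -8
  C2: -y2 - y3 - 4y4 ≤ -2
  y1, y2, y3, y4 ≥ 0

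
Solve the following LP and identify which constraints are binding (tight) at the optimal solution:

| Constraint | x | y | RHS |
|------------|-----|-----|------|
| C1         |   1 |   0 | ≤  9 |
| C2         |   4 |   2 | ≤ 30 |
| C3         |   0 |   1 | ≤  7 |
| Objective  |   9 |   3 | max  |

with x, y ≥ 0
Optimal: x = 7.5, y = 0
Binding: C2, y ≥ 0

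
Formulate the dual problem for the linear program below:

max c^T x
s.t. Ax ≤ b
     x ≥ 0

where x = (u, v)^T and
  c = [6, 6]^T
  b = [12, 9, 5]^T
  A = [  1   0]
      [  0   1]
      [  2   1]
Minimize: z = 12y1 + 9y2 + 5y3

Subject to:
  C1: -y1 - 2y3 ≤ -6
  C2: -y2 - y3 ≤ -6
  y1, y2, y3 ≥ 0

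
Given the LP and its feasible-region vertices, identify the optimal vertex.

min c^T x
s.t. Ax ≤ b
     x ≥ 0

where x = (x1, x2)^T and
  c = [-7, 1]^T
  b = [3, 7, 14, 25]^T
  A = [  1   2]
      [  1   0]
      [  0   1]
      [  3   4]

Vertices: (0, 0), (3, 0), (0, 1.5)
Evaluating z = -7x1 + x2 at each vertex:
  (0, 0): z = 0
  (3, 0): z = -21
  (0, 1.5): z = 1.5

The smallest value is z = -21, attained at (3, 0).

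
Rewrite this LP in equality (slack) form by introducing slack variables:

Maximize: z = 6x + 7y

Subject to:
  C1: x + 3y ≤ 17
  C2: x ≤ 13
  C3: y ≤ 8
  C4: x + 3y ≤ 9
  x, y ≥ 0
max z = 6x + 7y

s.t.
  x + 3y + s1 = 17
  x + s2 = 13
  y + s3 = 8
  x + 3y + s4 = 9
  x, y, s1, s2, s3, s4 ≥ 0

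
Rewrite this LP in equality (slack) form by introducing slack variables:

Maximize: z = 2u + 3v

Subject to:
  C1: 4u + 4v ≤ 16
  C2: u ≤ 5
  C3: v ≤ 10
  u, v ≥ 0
max z = 2u + 3v

s.t.
  4u + 4v + s1 = 16
  u + s2 = 5
  v + s3 = 10
  u, v, s1, s2, s3 ≥ 0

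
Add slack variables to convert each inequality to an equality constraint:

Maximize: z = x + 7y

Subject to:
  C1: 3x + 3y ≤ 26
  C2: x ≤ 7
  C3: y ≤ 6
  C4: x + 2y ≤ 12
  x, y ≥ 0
max z = x + 7y

s.t.
  3x + 3y + s1 = 26
  x + s2 = 7
  y + s3 = 6
  x + 2y + s4 = 12
  x, y, s1, s2, s3, s4 ≥ 0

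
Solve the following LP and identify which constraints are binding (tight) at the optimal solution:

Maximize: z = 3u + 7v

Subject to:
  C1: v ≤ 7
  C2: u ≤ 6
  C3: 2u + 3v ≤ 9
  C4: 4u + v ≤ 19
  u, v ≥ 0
Optimal: u = 0, v = 3
Binding: C3, u ≥ 0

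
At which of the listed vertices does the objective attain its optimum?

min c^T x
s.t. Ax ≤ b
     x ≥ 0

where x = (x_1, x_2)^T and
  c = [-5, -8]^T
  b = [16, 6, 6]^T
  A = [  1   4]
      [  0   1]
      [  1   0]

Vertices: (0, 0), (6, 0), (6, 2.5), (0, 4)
(6, 2.5) with z = -50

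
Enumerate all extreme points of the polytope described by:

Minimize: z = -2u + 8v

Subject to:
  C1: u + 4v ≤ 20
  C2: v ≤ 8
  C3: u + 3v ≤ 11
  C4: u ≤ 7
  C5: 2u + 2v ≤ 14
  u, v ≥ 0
Each vertex is the intersection of two constraint boundaries that also satisfies all remaining constraints:
  u = 0 and v = 0 → (0, 0)
  u = 7 and 2u + 2v = 14 → (7, 0)
  u + 3v = 11 and 2u + 2v = 14 → (5, 2)
  u + 3v = 11 and u = 0 → (0, 3.667)

Vertices: (0, 0), (7, 0), (5, 2), (0, 3.667)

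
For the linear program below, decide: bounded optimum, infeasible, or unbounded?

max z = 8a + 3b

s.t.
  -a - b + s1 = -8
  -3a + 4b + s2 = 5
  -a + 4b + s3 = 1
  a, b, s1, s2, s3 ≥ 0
Feasible point: (7, 1) satisfies every constraint, so the LP is feasible.
Direction d = (1, 0): for each constraint row a, a·d ≤ 0 —
  (-1)(1) + (-1)(0) = -1 ≤ 0
  (-3)(1) + (4)(0) = -3 ≤ 0
  (-1)(1) + (4)(0) = -1 ≤ 0
and d ≥ 0, so (7, 1) + t·d stays feasible for every t ≥ 0. Along this ray z = 8a + 3b changes by 8 per unit t, so z → +∞.

The LP is unbounded; z can be made arbitrarily large.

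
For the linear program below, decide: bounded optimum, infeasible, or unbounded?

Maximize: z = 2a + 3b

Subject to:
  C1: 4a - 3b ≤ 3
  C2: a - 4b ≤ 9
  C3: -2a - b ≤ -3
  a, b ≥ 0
Feasible point: (1, 1) satisfies every constraint, so the LP is feasible.
Direction d = (0, 1): for each constraint row a, a·d ≤ 0 —
  (4)(0) + (-3)(1) = -3 ≤ 0
  (1)(0) + (-4)(1) = -4 ≤ 0
  (-2)(0) + (-1)(1) = -1 ≤ 0
and d ≥ 0, so (1, 1) + t·d stays feasible for every t ≥ 0. Along this ray z = 2a + 3b changes by 3 per unit t, so z → +∞.

Unbounded: there is a feasible ray along which z → +∞.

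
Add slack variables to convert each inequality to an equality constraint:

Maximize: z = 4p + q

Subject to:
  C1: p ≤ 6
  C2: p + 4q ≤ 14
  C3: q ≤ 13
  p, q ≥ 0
max z = 4p + q

s.t.
  p + s1 = 6
  p + 4q + s2 = 14
  q + s3 = 13
  p, q, s1, s2, s3 ≥ 0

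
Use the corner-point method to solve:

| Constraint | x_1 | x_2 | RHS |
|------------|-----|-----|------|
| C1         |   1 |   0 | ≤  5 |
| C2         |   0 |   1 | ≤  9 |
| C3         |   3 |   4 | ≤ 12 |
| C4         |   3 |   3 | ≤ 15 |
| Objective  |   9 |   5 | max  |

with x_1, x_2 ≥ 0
Each vertex is the intersection of two constraint boundaries that also satisfies all remaining constraints:
  x_1 = 0 and x_2 = 0 → (0, 0)
  3x_1 + 4x_2 = 12 and x_2 = 0 → (4, 0)
  3x_1 + 4x_2 = 12 and x_1 = 0 → (0, 3)

Evaluating z = 9x_1 + 5x_2 at each vertex:
  (0, 0): z = 0
  (4, 0): z = 36
  (0, 3): z = 15

The maximum is at (4, 0) with z = 36.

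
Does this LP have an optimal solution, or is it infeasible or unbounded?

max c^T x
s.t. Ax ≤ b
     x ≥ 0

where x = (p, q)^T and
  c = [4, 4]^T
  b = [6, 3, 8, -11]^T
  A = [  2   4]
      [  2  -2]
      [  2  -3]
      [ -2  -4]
One constraint requires 2p + 4q ≤ 6, while the constraint -2p - 4q ≤ -11 is equivalent to 2p + 4q ≥ 11. Together they would need 11 ≤ 2p + 4q ≤ 6, which is impossible since 11 > 6. No point satisfies all constraints.

Infeasible: no point satisfies all constraints simultaneously.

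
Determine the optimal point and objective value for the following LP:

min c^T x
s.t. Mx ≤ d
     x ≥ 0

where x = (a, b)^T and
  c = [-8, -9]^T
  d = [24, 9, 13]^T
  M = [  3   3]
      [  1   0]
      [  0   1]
a = 0, b = 8, z = -72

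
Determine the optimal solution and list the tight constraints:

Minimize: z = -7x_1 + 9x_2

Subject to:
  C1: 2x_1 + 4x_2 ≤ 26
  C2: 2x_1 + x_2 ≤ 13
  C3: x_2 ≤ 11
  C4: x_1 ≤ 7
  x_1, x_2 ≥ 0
Optimal: x_1 = 6.5, x_2 = 0
Slack at optimum:
  C1: slack = 13
  C2: slack = 0 (binding)
  C3: slack = 11
  C4: slack = 0.5
  x_1 ≥ 0: x_1 = 6.5
  x_2 ≥ 0: x_2 = 0 (binding)
Binding constraints: C2, x_2 ≥ 0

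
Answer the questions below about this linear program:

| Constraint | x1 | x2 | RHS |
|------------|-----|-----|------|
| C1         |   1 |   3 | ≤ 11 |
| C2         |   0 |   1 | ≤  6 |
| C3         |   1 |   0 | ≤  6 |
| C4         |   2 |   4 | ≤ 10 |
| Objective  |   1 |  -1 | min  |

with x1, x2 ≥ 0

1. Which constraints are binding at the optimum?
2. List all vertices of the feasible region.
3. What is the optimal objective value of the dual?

1. C4, x1 ≥ 0
2. (0, 0), (5, 0), (0, 2.5)
3. -2.5 (by strong duality, equal to the primal optimum)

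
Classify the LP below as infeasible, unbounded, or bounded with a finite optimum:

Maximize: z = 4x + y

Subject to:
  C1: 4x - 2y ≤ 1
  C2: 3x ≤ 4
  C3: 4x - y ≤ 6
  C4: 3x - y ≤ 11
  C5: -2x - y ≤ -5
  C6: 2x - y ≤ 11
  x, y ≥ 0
Feasible point: (1, 3) satisfies every constraint, so the LP is feasible.
Direction d = (0, 1): for each constraint row a, a·d ≤ 0 —
  (4)(0) + (-2)(1) = -2 ≤ 0
  (3)(0) + (0)(1) = 0 ≤ 0
  (4)(0) + (-1)(1) = -1 ≤ 0
  (3)(0) + (-1)(1) = -1 ≤ 0
  (-2)(0) + (-1)(1) = -1 ≤ 0
  (2)(0) + (-1)(1) = -1 ≤ 0
and d ≥ 0, so (1, 3) + t·d stays feasible for every t ≥ 0. Along this ray z = 4x + y changes by 1 per unit t, so z → +∞.

The LP is unbounded; z can be made arbitrarily large.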